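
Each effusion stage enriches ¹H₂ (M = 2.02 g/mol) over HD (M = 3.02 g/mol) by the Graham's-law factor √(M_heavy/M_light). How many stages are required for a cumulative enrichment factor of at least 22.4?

16

Per stage α = (3.02/2.02)^(1/2) = 1.49505^0.5, giving ln α = 0.2011.
Need α^N ≥ 22.4 ⇒ N ≥ ln(22.4) / ln α = 3.109 / 0.2011 = 15.46.
Rounding up, N = 16 stages.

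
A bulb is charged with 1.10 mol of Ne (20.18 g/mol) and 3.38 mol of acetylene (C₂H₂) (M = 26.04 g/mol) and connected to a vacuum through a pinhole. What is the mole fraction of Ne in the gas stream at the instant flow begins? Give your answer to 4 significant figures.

0.2699

Each component's effusion rate ∝ (its partial pressure)·(1/√M) ∝ n_i/√M_i.
So x_Ne in the escaping gas = (n_Ne/√M_Ne) / Σ(n_i/√M_i)
= (1.10/√20.18) / (1.10/√20.18 + 3.38/√26.04) = 0.2449/(0.2449 + 0.6624) = 0.2699.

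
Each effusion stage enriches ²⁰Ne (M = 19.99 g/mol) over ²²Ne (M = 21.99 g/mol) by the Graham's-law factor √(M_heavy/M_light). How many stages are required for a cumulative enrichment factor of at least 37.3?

Single-stage factor α = √(21.99/19.99), so ln α = ½ ln(1.10005) = 0.04768.
Need α^N ≥ 37.3 ⇒ N ≥ ln(37.3) / ln α = 3.619 / 0.04768 = 75.91.
Rounding up, N = 76 stages.

76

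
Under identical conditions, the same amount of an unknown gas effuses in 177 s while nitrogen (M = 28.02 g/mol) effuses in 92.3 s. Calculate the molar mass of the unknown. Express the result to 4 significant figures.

Using Graham's law: t_X/t_N₂ = √(M_X/M_N₂).
177/92.3 = 1.918 = √(M_X/28.02)
M_X = 28.02 × 1.918² = 28.02 × 3.677 = 103.0 g/mol

103.0 g/mol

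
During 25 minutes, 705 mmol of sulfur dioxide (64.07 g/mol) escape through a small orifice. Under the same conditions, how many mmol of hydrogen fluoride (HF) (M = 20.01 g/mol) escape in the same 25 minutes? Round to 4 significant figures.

1262 mmol

Using Graham's law: rate_HF/rate_SO₂ = √(M_SO₂/M_HF) = √(64.07/20.01) = √3.202 = 1.789.
So the amount for HF is 705 × 1.789 = 1262 mmol.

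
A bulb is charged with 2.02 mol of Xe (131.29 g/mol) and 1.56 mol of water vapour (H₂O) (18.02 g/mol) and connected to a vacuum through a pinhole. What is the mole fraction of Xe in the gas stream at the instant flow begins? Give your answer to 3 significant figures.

The effusion rate of species i is ∝ p_i/√M_i ∝ n_i/√M_i.
So x_Xe in the escaping gas = (n_Xe/√M_Xe) / Σ(n_i/√M_i)
= (2.02/√131.29) / (2.02/√131.29 + 1.56/√18.02) = 0.1763/(0.1763 + 0.3675) = 0.324.

0.324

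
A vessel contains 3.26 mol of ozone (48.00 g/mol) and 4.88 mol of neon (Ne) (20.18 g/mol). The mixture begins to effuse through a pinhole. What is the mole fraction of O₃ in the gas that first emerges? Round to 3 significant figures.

0.302

Rate_i ∝ x_i/√M_i (Graham's law weighted by mole fraction), so the effusate composition follows n_i/√M_i.
So x_O₃ in the escaping gas = (n_O₃/√M_O₃) / Σ(n_i/√M_i)
= (3.26/√48.00) / (3.26/√48.00 + 4.88/√20.18) = 0.4705/(0.4705 + 1.086) = 0.302.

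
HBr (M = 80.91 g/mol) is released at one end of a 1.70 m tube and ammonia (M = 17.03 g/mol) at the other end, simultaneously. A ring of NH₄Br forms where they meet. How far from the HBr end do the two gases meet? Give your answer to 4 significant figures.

In equal time, each gas travels a distance ∝ its rate ∝ 1/√M, so d_HBr/d_NH₃ = √(M_NH₃/M_HBr) = √(17.03/80.91) = 0.4588.
With d_HBr + d_NH₃ = 1.70 m, d_NH₃ = 1.70/(1 + 0.4588) = 1.165 m.
d_HBr = 1.70 − 1.165 = 0.5346 m.

0.5346 m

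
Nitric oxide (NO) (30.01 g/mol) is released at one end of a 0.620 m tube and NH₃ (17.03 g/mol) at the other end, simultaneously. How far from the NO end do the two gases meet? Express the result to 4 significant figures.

0.2664 m

Distances travelled in equal time are proportional to diffusion rates, so d_NO/d_NH₃ = √(M_NH₃/M_NO) = √(17.03/30.01) = 0.7533.
With d_NO + d_NH₃ = 0.620 m, d_NH₃ = 0.620/(1 + 0.7533) = 0.3536 m.
d_NO = 0.620 − 0.3536 = 0.2664 m.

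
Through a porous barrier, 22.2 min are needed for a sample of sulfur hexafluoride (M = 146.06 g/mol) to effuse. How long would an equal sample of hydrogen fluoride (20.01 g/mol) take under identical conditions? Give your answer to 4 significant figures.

8.217 min

Using Graham's law: t_HF/t_SF₆ = √(M_HF/M_SF₆) = √(20.01/146.06) = √0.1370 = 0.3701.
So the time for HF is 22.2 × 0.3701 = 8.217 min.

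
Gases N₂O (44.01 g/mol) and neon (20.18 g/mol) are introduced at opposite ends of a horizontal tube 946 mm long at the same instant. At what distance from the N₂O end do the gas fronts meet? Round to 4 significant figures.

381.9 mm

Graham's law gives d_N₂O/d_Ne = rate_N₂O/rate_Ne = √(M_Ne/M_N₂O) = √(20.18/44.01) = 0.6772.
With d_N₂O + d_Ne = 946 mm, d_Ne = 946/(1 + 0.6772) = 564.1 mm.
d_N₂O = 946 − 564.1 = 381.9 mm.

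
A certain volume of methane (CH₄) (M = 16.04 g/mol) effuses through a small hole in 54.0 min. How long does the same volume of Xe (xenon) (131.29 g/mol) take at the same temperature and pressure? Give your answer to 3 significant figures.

154 min

Since effusion rate ∝ 1/√M, t_Xe/t_CH₄ = √(M_Xe/M_CH₄) = √(131.29/16.04) = √8.185 = 2.861.
So the time for Xe is 54.0 × 2.861 = 154 min.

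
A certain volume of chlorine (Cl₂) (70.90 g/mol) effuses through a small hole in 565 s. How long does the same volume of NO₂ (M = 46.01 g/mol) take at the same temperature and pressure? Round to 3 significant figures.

455 s

Using Graham's law: t_NO₂/t_Cl₂ = √(M_NO₂/M_Cl₂) = √(46.01/70.90) = √0.6489 = 0.8056.
So the time for NO₂ is 565 × 0.8056 = 455 s.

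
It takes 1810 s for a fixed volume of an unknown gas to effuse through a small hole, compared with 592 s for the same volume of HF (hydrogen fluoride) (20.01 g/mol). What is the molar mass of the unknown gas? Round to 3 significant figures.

Using Graham's law: t_X/t_HF = √(M_X/M_HF).
1810/592 = 3.057 = √(M_X/20.01)
M_X = 20.01 × 3.057² = 20.01 × 9.348 = 187 g/mol

187 g/mol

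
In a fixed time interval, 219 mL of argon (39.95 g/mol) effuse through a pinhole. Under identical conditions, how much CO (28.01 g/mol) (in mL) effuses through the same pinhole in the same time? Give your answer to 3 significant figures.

From Graham's law, rate_CO/rate_Ar = √(M_Ar/M_CO) = √(39.95/28.01) = √1.426 = 1.194.
So the volume for CO is 219 × 1.194 = 262 mL.

262 mL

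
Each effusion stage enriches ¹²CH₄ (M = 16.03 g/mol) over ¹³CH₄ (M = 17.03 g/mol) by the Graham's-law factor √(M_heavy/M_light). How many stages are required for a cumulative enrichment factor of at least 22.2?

103

Single-stage factor α = √(17.03/16.03), so ln α = ½ ln(1.06238) = 0.03026.
Need α^N ≥ 22.2 ⇒ N ≥ ln(22.2) / ln α = 3.100 / 0.03026 = 102.46.
Minimum whole number of stages: N = 103.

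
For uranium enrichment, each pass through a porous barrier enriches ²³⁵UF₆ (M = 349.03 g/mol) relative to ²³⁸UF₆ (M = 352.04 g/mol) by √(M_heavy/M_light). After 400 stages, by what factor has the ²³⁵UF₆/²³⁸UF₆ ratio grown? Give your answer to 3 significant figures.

Each stage multiplies the ratio by α = √(352.04/349.03), so after 400 stages the overall factor is α^400 = (352.04/349.03)^(400/2).
= 1.00862^200 = 5.57.

5.57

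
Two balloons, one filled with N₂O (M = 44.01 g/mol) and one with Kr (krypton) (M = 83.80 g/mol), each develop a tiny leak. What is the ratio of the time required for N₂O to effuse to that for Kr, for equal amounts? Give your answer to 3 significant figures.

0.725

Using Graham's law: t_N₂O/t_Kr = √(M_N₂O/M_Kr) = √(44.01/83.80) = √0.5252 = 0.725.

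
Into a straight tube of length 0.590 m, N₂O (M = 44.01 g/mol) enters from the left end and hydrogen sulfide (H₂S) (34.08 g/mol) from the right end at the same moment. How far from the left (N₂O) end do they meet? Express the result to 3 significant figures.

0.276 m

In equal time, each gas travels a distance ∝ its rate ∝ 1/√M, so d_N₂O/d_H₂S = √(M_H₂S/M_N₂O) = √(34.08/44.01) = 0.8800.
With d_N₂O + d_H₂S = 0.590 m, d_H₂S = 0.590/(1 + 0.8800) = 0.3138 m.
d_N₂O = 0.590 − 0.3138 = 0.276 m.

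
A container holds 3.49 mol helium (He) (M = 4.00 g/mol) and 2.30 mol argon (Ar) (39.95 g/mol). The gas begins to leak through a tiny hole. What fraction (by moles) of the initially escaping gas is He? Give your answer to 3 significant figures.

0.827

Rate_i ∝ x_i/√M_i (Graham's law weighted by mole fraction), so the effusate composition follows n_i/√M_i.
So x_He in the escaping gas = (n_He/√M_He) / Σ(n_i/√M_i)
= (3.49/√4.00) / (3.49/√4.00 + 2.30/√39.95) = 1.745/(1.745 + 0.3639) = 0.827.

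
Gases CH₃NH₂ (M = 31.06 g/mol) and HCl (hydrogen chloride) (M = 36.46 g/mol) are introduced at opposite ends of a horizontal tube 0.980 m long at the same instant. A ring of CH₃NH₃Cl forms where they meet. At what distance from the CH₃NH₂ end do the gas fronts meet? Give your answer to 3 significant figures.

0.510 m

The fronts meet when d_CH₃NH₂ + d_HCl = L with d_CH₃NH₂/d_HCl = √(M_HCl/M_CH₃NH₂) (Graham's law). Here √(M_HCl/M_CH₃NH₂) = √(36.46/31.06) = 1.083.
With d_CH₃NH₂ + d_HCl = 0.980 m, d_HCl = 0.980/(1 + 1.083) = 0.4704 m.
d_CH₃NH₂ = 0.980 − 0.4704 = 0.510 m.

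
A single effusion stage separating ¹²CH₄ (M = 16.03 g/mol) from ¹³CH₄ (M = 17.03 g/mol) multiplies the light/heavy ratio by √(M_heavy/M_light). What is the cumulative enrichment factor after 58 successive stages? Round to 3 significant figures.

5.78

Overall factor = α^58 with α = √(17.03/16.03), i.e. (17.03/16.03)^(58/2).
= 1.06238^29 = 5.78.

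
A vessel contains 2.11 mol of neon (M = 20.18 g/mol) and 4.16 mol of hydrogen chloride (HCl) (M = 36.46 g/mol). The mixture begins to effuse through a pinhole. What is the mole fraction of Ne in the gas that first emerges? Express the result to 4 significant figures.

Rate_i ∝ x_i/√M_i (Graham's law weighted by mole fraction), so the effusate composition follows n_i/√M_i.
Mole fraction of Ne in the effusate = (n_Ne/√M_Ne) / (n_Ne/√M_Ne + n_HCl/√M_HCl)
= (2.11/√20.18) / (2.11/√20.18 + 4.16/√36.46) = 0.4697/(0.4697 + 0.6889) = 0.4054.

0.4054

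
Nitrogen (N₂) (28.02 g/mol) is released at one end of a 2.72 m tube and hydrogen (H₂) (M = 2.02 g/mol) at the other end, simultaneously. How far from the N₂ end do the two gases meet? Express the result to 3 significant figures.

In equal time, each gas travels a distance ∝ its rate ∝ 1/√M, so d_N₂/d_H₂ = √(M_H₂/M_N₂) = √(2.02/28.02) = 0.2685.
With d_N₂ + d_H₂ = 2.72 m, d_H₂ = 2.72/(1 + 0.2685) = 2.144 m.
d_N₂ = 2.72 − 2.144 = 0.576 m.

0.576 m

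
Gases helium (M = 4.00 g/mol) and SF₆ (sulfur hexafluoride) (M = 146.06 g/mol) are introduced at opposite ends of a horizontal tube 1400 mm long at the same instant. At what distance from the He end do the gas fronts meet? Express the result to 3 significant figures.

1200 mm

In equal time, each gas travels a distance ∝ its rate ∝ 1/√M, so d_He/d_SF₆ = √(M_SF₆/M_He) = √(146.06/4.00) = 6.043.
With d_He + d_SF₆ = 1400 mm, d_SF₆ = 1400/(1 + 6.043) = 198.8 mm.
d_He = 1400 − 198.8 = 1200 mm.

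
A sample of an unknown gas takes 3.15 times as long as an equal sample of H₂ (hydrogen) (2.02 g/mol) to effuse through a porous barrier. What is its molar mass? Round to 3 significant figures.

Graham's law gives t_X/t_H₂ = √(M_X/M_H₂).
3.15 = √(M_X/2.02)
M_X = 2.02 × 3.15² = 2.02 × 9.922 = 20.0 g/mol

20.0 g/mol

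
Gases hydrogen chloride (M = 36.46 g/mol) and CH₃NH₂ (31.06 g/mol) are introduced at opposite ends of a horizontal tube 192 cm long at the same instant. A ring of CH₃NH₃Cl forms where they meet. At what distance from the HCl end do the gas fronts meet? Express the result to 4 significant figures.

The fronts meet when d_HCl + d_CH₃NH₂ = L with d_HCl/d_CH₃NH₂ = √(M_CH₃NH₂/M_HCl) (Graham's law). Here √(M_CH₃NH₂/M_HCl) = √(31.06/36.46) = 0.9230.
With d_HCl + d_CH₃NH₂ = 192 cm, d_CH₃NH₂ = 192/(1 + 0.9230) = 99.85 cm.
d_HCl = 192 − 99.85 = 92.15 cm.

92.15 cm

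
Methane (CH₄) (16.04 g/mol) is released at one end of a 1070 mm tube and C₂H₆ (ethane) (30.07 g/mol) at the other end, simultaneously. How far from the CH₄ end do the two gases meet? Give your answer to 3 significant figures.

618 mm

Distances travelled in equal time are proportional to diffusion rates, so d_CH₄/d_C₂H₆ = √(M_C₂H₆/M_CH₄) = √(30.07/16.04) = 1.369.
With d_CH₄ + d_C₂H₆ = 1070 mm, d_C₂H₆ = 1070/(1 + 1.369) = 451.6 mm.
d_CH₄ = 1070 − 451.6 = 618 mm.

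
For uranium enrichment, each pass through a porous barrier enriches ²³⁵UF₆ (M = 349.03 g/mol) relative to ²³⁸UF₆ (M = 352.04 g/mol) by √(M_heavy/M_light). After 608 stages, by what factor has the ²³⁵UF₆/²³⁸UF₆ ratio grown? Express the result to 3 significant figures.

13.6

Overall factor = α^608 with α = √(352.04/349.03), i.e. (352.04/349.03)^(608/2).
= 1.00862^304 = 13.6.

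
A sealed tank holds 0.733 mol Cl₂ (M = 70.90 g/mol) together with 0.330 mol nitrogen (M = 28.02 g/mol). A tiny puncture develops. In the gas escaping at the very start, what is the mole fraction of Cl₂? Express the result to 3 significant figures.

The effusion rate of species i is ∝ p_i/√M_i ∝ n_i/√M_i.
Mole fraction of Cl₂ in the effusate = (n_Cl₂/√M_Cl₂) / (n_Cl₂/√M_Cl₂ + n_N₂/√M_N₂)
= (0.733/√70.90) / (0.733/√70.90 + 0.330/√28.02) = 0.08705/(0.08705 + 0.06234) = 0.583.

0.583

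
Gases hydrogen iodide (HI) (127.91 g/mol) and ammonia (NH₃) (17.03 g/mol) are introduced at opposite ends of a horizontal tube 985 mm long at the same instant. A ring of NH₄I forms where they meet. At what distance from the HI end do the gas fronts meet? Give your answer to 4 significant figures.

263.3 mm

In equal time, each gas travels a distance ∝ its rate ∝ 1/√M, so d_HI/d_NH₃ = √(M_NH₃/M_HI) = √(17.03/127.91) = 0.3649.
With d_HI + d_NH₃ = 985 mm, d_NH₃ = 985/(1 + 0.3649) = 721.7 mm.
d_HI = 985 − 721.7 = 263.3 mm.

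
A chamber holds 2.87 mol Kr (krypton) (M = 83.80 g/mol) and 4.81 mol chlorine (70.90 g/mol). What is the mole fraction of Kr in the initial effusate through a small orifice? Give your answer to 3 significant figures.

0.354

Each component's effusion rate ∝ (its partial pressure)·(1/√M) ∝ n_i/√M_i.
x_Kr(eff) = (n_Kr/√M_Kr) / (n_Kr/√M_Kr + n_Cl₂/√M_Cl₂)
= (2.87/√83.80) / (2.87/√83.80 + 4.81/√70.90) = 0.3135/(0.3135 + 0.5712) = 0.354.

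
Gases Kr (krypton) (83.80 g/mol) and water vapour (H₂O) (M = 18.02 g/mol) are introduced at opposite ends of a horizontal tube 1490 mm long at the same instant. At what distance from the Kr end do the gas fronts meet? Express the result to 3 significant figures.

472 mm

Distances travelled in equal time are proportional to diffusion rates, so d_Kr/d_H₂O = √(M_H₂O/M_Kr) = √(18.02/83.80) = 0.4637.
With d_Kr + d_H₂O = 1490 mm, d_H₂O = 1490/(1 + 0.4637) = 1018 mm.
d_Kr = 1490 − 1018 = 472 mm.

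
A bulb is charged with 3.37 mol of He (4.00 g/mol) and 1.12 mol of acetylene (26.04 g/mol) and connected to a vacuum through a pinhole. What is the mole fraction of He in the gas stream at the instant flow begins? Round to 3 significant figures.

0.885

The effusion rate of species i is ∝ p_i/√M_i ∝ n_i/√M_i.
So x_He in the escaping gas = (n_He/√M_He) / Σ(n_i/√M_i)
= (3.37/√4.00) / (3.37/√4.00 + 1.12/√26.04) = 1.685/(1.685 + 0.2195) = 0.885.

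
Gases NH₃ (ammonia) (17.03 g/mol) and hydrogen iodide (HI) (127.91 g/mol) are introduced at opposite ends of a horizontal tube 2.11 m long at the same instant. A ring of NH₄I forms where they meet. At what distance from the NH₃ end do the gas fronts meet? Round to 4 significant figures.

The fronts meet when d_NH₃ + d_HI = L with d_NH₃/d_HI = √(M_HI/M_NH₃) (Graham's law). Here √(M_HI/M_NH₃) = √(127.91/17.03) = 2.741.
With d_NH₃ + d_HI = 2.11 m, d_HI = 2.11/(1 + 2.741) = 0.5641 m.
d_NH₃ = 2.11 − 0.5641 = 1.546 m.

1.546 m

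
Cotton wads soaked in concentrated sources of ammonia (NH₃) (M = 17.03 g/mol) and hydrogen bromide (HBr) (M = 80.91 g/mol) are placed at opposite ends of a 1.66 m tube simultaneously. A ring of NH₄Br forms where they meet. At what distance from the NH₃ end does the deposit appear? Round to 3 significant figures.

1.14 m

Graham's law gives d_NH₃/d_HBr = rate_NH₃/rate_HBr = √(M_HBr/M_NH₃) = √(80.91/17.03) = 2.180.
With d_NH₃ + d_HBr = 1.66 m, d_HBr = 1.66/(1 + 2.180) = 0.5221 m.
d_NH₃ = 1.66 − 0.5221 = 1.14 m.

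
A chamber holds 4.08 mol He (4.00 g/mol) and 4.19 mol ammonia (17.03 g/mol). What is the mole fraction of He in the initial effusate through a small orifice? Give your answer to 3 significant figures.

Effusion rate of each component ∝ n_i/√M_i (partial pressure × 1/√M).
So x_He in the escaping gas = (n_He/√M_He) / Σ(n_i/√M_i)
= (4.08/√4.00) / (4.08/√4.00 + 4.19/√17.03) = 2.040/(2.040 + 1.015) = 0.668.

0.668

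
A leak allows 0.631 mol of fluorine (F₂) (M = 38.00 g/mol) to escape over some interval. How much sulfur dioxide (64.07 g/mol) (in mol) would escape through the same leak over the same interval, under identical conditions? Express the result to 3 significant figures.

Graham's law gives rate_SO₂/rate_F₂ = √(M_F₂/M_SO₂) = √(38.00/64.07) = √0.5931 = 0.7701.
So the amount for SO₂ is 0.631 × 0.7701 = 0.486 mol.

0.486 mol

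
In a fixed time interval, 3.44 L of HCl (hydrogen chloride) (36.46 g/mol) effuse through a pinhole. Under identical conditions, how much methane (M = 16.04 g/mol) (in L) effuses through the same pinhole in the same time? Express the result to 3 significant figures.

5.19 L

From Graham's law, rate_CH₄/rate_HCl = √(M_HCl/M_CH₄) = √(36.46/16.04) = √2.273 = 1.508.
So the volume for CH₄ is 3.44 × 1.508 = 5.19 L.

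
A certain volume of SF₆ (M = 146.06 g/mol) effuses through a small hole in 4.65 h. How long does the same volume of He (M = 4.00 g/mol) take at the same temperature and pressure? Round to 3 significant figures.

0.770 h

By Graham's law, t_He/t_SF₆ = √(M_He/M_SF₆) = √(4.00/146.06) = √0.02739 = 0.1655.
So the time for He is 4.65 × 0.1655 = 0.770 h.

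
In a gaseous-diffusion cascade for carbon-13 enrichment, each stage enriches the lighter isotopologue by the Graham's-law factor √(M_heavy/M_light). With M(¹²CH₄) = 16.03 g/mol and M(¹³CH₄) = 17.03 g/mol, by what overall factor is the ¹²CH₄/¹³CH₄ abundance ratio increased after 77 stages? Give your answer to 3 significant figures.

After 77 stages the ratio has grown by (√(17.03/16.03))^77 = (17.03/16.03)^(77/2).
= 1.06238^(77/2) = 10.3.

10.3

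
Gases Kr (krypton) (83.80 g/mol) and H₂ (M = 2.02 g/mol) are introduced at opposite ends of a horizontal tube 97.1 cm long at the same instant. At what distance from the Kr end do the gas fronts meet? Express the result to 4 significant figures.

13.05 cm

The fronts meet when d_Kr + d_H₂ = L with d_Kr/d_H₂ = √(M_H₂/M_Kr) (Graham's law). Here √(M_H₂/M_Kr) = √(2.02/83.80) = 0.1553.
With d_Kr + d_H₂ = 97.1 cm, d_H₂ = 97.1/(1 + 0.1553) = 84.05 cm.
d_Kr = 97.1 − 84.05 = 13.05 cm.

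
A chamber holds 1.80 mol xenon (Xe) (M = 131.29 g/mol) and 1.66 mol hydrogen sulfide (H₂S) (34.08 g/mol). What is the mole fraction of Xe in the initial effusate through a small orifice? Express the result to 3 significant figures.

Rate_i ∝ x_i/√M_i (Graham's law weighted by mole fraction), so the effusate composition follows n_i/√M_i.
x_Xe(eff) = (n_Xe/√M_Xe) / (n_Xe/√M_Xe + n_H₂S/√M_H₂S)
= (1.80/√131.29) / (1.80/√131.29 + 1.66/√34.08) = 0.1571/(0.1571 + 0.2844) = 0.356.

0.356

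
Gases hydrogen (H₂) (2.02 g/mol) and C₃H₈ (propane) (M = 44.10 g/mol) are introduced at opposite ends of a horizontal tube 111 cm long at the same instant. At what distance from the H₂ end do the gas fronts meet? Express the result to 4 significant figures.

Graham's law gives d_H₂/d_C₃H₈ = rate_H₂/rate_C₃H₈ = √(M_C₃H₈/M_H₂) = √(44.10/2.02) = 4.672.
With d_H₂ + d_C₃H₈ = 111 cm, d_C₃H₈ = 111/(1 + 4.672) = 19.57 cm.
d_H₂ = 111 − 19.57 = 91.43 cm.

91.43 cm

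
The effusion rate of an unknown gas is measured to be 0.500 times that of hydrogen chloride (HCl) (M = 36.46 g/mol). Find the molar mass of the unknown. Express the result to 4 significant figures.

145.8 g/mol

Graham's law gives rate_X/rate_HCl = √(M_HCl/M_X).
0.500 = √(36.46/M_X)
M_X = 36.46 / 0.500² = 36.46 / 0.2500 = 145.8 g/mol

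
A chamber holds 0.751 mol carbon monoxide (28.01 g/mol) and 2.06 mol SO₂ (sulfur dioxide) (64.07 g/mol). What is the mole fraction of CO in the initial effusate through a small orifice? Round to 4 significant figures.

Each component's effusion rate ∝ (its partial pressure)·(1/√M) ∝ n_i/√M_i.
x_CO(eff) = (n_CO/√M_CO) / (n_CO/√M_CO + n_SO₂/√M_SO₂)
= (0.751/√28.01) / (0.751/√28.01 + 2.06/√64.07) = 0.1419/(0.1419 + 0.2574) = 0.3554.

0.3554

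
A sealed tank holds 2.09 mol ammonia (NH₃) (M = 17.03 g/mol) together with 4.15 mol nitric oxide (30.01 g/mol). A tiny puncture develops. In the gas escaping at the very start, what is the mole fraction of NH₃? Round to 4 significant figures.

0.4007

Effusion rate of each component ∝ n_i/√M_i (partial pressure × 1/√M).
So x_NH₃ in the escaping gas = (n_NH₃/√M_NH₃) / Σ(n_i/√M_i)
= (2.09/√17.03) / (2.09/√17.03 + 4.15/√30.01) = 0.5065/(0.5065 + 0.7576) = 0.4007.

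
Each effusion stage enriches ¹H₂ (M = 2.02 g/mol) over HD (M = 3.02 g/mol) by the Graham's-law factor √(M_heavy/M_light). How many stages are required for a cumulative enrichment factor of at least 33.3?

18

Single-stage factor α = √(3.02/2.02), so ln α = ½ ln(1.49505) = 0.2011.
Need α^N ≥ 33.3 ⇒ N ≥ ln(33.3) / ln α = 3.506 / 0.2011 = 17.43.
Rounding up, N = 18 stages.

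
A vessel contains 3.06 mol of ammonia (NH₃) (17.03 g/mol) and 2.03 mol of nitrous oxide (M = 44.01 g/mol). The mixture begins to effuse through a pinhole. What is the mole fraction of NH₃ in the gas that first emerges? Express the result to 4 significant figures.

Each component's effusion rate ∝ (its partial pressure)·(1/√M) ∝ n_i/√M_i.
So x_NH₃ in the escaping gas = (n_NH₃/√M_NH₃) / Σ(n_i/√M_i)
= (3.06/√17.03) / (3.06/√17.03 + 2.03/√44.01) = 0.7415/(0.7415 + 0.3060) = 0.7079.

0.7079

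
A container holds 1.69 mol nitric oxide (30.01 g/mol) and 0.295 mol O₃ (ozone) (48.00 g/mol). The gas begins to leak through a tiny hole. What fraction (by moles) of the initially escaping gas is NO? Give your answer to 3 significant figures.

The effusion rate of species i is ∝ p_i/√M_i ∝ n_i/√M_i.
So x_NO in the escaping gas = (n_NO/√M_NO) / Σ(n_i/√M_i)
= (1.69/√30.01) / (1.69/√30.01 + 0.295/√48.00) = 0.3085/(0.3085 + 0.04258) = 0.879.

0.879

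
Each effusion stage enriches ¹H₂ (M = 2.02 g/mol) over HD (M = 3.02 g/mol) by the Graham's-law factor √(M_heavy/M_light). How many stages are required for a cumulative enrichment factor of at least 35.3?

With α = √(3.02/2.02) per stage, ln α = ½ ln(1.49505) = 0.2011.
Need α^N ≥ 35.3 ⇒ N ≥ ln(35.3) / ln α = 3.564 / 0.2011 = 17.72.
Minimum whole number of stages: N = 18.

18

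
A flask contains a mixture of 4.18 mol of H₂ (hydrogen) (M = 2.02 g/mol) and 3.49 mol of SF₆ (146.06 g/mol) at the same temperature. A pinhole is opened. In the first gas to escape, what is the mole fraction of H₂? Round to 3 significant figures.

0.911

Each component's effusion rate ∝ (its partial pressure)·(1/√M) ∝ n_i/√M_i.
Mole fraction of H₂ in the effusate = (n_H₂/√M_H₂) / (n_H₂/√M_H₂ + n_SF₆/√M_SF₆)
= (4.18/√2.02) / (4.18/√2.02 + 3.49/√146.06) = 2.941/(2.941 + 0.2888) = 0.911.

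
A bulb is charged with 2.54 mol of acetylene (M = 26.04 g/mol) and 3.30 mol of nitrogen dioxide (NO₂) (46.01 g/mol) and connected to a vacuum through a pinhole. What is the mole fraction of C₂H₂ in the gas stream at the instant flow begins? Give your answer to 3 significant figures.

0.506

Each component's effusion rate ∝ (its partial pressure)·(1/√M) ∝ n_i/√M_i.
So x_C₂H₂ in the escaping gas = (n_C₂H₂/√M_C₂H₂) / Σ(n_i/√M_i)
= (2.54/√26.04) / (2.54/√26.04 + 3.30/√46.01) = 0.4978/(0.4978 + 0.4865) = 0.506.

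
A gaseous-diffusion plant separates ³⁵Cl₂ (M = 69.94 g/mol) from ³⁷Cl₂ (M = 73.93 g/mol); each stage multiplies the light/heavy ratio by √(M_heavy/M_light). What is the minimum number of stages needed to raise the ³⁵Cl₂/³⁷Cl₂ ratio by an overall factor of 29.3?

Per stage α = (73.93/69.94)^(1/2) = 1.05705^0.5, giving ln α = 0.02774.
Need α^N ≥ 29.3 ⇒ N ≥ ln(29.3) / ln α = 3.378 / 0.02774 = 121.76.
Rounding up, N = 122 stages.

122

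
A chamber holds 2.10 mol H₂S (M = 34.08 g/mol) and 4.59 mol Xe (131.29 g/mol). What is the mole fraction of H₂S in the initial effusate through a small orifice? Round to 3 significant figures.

Effusion rate of each component ∝ n_i/√M_i (partial pressure × 1/√M).
x_H₂S(eff) = (n_H₂S/√M_H₂S) / (n_H₂S/√M_H₂S + n_Xe/√M_Xe)
= (2.10/√34.08) / (2.10/√34.08 + 4.59/√131.29) = 0.3597/(0.3597 + 0.4006) = 0.473.

0.473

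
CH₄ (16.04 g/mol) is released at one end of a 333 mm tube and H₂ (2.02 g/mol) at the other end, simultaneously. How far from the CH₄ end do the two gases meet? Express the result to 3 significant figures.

Distances travelled in equal time are proportional to diffusion rates, so d_CH₄/d_H₂ = √(M_H₂/M_CH₄) = √(2.02/16.04) = 0.3549.
With d_CH₄ + d_H₂ = 333 mm, d_H₂ = 333/(1 + 0.3549) = 245.8 mm.
d_CH₄ = 333 − 245.8 = 87.2 mm.

87.2 mm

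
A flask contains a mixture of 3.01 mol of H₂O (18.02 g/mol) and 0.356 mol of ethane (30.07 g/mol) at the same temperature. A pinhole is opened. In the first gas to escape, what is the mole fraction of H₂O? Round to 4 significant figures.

The effusion rate of species i is ∝ p_i/√M_i ∝ n_i/√M_i.
So x_H₂O in the escaping gas = (n_H₂O/√M_H₂O) / Σ(n_i/√M_i)
= (3.01/√18.02) / (3.01/√18.02 + 0.356/√30.07) = 0.7091/(0.7091 + 0.06492) = 0.9161.

0.9161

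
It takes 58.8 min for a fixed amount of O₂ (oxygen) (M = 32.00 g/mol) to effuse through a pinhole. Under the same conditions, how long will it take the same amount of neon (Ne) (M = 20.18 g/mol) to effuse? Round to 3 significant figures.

By Graham's law, t_Ne/t_O₂ = √(M_Ne/M_O₂) = √(20.18/32.00) = √0.6306 = 0.7941.
So the time for Ne is 58.8 × 0.7941 = 46.7 min.

46.7 min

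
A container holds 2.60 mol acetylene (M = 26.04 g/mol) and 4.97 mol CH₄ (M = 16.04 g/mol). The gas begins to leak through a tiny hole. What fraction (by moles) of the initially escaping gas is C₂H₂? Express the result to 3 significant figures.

Effusion rate of each component ∝ n_i/√M_i (partial pressure × 1/√M).
Mole fraction of C₂H₂ in the effusate = (n_C₂H₂/√M_C₂H₂) / (n_C₂H₂/√M_C₂H₂ + n_CH₄/√M_CH₄)
= (2.60/√26.04) / (2.60/√26.04 + 4.97/√16.04) = 0.5095/(0.5095 + 1.241) = 0.291.

0.291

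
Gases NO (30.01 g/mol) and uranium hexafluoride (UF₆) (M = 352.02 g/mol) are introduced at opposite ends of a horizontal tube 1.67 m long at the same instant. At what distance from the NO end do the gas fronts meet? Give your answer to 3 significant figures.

1.29 m

Distances travelled in equal time are proportional to diffusion rates, so d_NO/d_UF₆ = √(M_UF₆/M_NO) = √(352.02/30.01) = 3.425.
With d_NO + d_UF₆ = 1.67 m, d_UF₆ = 1.67/(1 + 3.425) = 0.3774 m.
d_NO = 1.67 − 0.3774 = 1.29 m.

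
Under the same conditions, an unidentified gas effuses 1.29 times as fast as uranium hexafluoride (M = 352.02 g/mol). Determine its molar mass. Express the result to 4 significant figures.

211.5 g/mol

From Graham's law, rate_X/rate_UF₆ = √(M_UF₆/M_X).
1.29 = √(352.02/M_X)
M_X = 352.02 / 1.29² = 352.02 / 1.664 = 211.5 g/mol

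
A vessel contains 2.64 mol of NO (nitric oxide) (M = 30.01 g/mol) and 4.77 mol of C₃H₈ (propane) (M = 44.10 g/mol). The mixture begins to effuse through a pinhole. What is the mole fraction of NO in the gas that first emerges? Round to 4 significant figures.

0.4015

Effusion rate of each component ∝ n_i/√M_i (partial pressure × 1/√M).
So x_NO in the escaping gas = (n_NO/√M_NO) / Σ(n_i/√M_i)
= (2.64/√30.01) / (2.64/√30.01 + 4.77/√44.10) = 0.4819/(0.4819 + 0.7183) = 0.4015.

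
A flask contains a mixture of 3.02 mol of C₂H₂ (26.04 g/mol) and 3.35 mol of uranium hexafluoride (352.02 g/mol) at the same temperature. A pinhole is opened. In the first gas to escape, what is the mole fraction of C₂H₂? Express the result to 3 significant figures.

0.768

Rate_i ∝ x_i/√M_i (Graham's law weighted by mole fraction), so the effusate composition follows n_i/√M_i.
So x_C₂H₂ in the escaping gas = (n_C₂H₂/√M_C₂H₂) / Σ(n_i/√M_i)
= (3.02/√26.04) / (3.02/√26.04 + 3.35/√352.02) = 0.5918/(0.5918 + 0.1786) = 0.768.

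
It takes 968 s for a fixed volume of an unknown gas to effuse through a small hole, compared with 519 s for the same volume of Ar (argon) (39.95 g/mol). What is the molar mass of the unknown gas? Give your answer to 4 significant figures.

139.0 g/mol

Since effusion rate ∝ 1/√M, t_X/t_Ar = √(M_X/M_Ar).
968/519 = 1.865 = √(M_X/39.95)
M_X = 39.95 × 1.865² = 39.95 × 3.479 = 139.0 g/mol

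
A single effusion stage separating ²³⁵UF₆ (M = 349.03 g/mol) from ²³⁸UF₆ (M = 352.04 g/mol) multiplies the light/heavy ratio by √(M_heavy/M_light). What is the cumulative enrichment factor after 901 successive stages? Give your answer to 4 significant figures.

Overall factor = α^901 with α = √(352.04/349.03), i.e. (352.04/349.03)^(901/2).
= 1.00862^(901/2) = 47.87.

47.87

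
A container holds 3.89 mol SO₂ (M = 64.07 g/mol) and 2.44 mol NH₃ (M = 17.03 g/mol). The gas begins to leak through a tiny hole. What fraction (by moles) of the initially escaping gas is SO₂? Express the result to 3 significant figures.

0.451

The effusion rate of species i is ∝ p_i/√M_i ∝ n_i/√M_i.
So x_SO₂ in the escaping gas = (n_SO₂/√M_SO₂) / Σ(n_i/√M_i)
= (3.89/√64.07) / (3.89/√64.07 + 2.44/√17.03) = 0.4860/(0.4860 + 0.5913) = 0.451.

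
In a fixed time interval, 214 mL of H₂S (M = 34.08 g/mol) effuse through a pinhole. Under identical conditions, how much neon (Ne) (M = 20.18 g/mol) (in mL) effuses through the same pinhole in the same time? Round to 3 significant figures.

Graham's law gives rate_Ne/rate_H₂S = √(M_H₂S/M_Ne) = √(34.08/20.18) = √1.689 = 1.300.
So the volume for Ne is 214 × 1.300 = 278 mL.

278 mL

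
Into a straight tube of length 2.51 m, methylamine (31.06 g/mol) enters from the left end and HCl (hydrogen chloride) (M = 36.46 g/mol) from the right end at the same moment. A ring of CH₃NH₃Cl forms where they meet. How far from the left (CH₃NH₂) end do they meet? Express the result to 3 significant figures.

1.31 m

The fronts meet when d_CH₃NH₂ + d_HCl = L with d_CH₃NH₂/d_HCl = √(M_HCl/M_CH₃NH₂) (Graham's law). Here √(M_HCl/M_CH₃NH₂) = √(36.46/31.06) = 1.083.
With d_CH₃NH₂ + d_HCl = 2.51 m, d_HCl = 2.51/(1 + 1.083) = 1.205 m.
d_CH₃NH₂ = 2.51 − 1.205 = 1.31 m.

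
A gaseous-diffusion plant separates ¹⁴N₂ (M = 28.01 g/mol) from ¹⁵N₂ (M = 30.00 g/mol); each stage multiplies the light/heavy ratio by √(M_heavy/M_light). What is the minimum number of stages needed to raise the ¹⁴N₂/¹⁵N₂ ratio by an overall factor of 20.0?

With α = √(30.00/28.01) per stage, ln α = ½ ln(1.07105) = 0.03432.
Need α^N ≥ 20.0 ⇒ N ≥ ln(20.0) / ln α = 2.996 / 0.03432 = 87.29.
So at least 88 stages are needed.

88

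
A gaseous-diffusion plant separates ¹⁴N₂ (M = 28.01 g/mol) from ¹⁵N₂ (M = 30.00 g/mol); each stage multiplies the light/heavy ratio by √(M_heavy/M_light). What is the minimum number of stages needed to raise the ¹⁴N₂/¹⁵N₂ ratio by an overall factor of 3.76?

Single-stage factor α = √(30.00/28.01), so ln α = ½ ln(1.07105) = 0.03432.
Need α^N ≥ 3.76 ⇒ N ≥ ln(3.76) / ln α = 1.324 / 0.03432 = 38.59.
So at least 39 stages are needed.

39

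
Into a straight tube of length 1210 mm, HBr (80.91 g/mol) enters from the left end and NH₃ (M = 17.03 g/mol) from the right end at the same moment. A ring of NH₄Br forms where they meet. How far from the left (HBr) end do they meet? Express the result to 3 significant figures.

381 mm

In equal time, each gas travels a distance ∝ its rate ∝ 1/√M, so d_HBr/d_NH₃ = √(M_NH₃/M_HBr) = √(17.03/80.91) = 0.4588.
With d_HBr + d_NH₃ = 1210 mm, d_NH₃ = 1210/(1 + 0.4588) = 829.5 mm.
d_HBr = 1210 − 829.5 = 381 mm.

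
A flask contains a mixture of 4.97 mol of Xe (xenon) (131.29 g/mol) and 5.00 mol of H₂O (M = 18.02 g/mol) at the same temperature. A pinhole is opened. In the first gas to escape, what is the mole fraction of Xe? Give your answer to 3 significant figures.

0.269

Each component's effusion rate ∝ (its partial pressure)·(1/√M) ∝ n_i/√M_i.
So x_Xe in the escaping gas = (n_Xe/√M_Xe) / Σ(n_i/√M_i)
= (4.97/√131.29) / (4.97/√131.29 + 5.00/√18.02) = 0.4338/(0.4338 + 1.178) = 0.269.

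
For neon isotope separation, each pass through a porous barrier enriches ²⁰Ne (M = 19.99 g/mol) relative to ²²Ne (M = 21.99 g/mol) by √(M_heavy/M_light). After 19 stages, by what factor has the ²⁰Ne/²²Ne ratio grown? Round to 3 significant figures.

After 19 stages the ratio has grown by (√(21.99/19.99))^19 = (21.99/19.99)^(19/2).
= 1.10005^(19/2) = 2.47.

2.47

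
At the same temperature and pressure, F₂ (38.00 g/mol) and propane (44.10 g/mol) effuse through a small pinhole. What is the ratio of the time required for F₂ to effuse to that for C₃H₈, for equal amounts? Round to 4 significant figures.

Since effusion rate ∝ 1/√M, t_F₂/t_C₃H₈ = √(M_F₂/M_C₃H₈) = √(38.00/44.10) = √0.8617 = 0.9283.

0.9283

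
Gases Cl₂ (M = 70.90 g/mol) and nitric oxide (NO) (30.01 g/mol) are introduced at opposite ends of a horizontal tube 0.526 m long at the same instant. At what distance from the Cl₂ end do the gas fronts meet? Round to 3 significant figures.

0.207 m

In equal time, each gas travels a distance ∝ its rate ∝ 1/√M, so d_Cl₂/d_NO = √(M_NO/M_Cl₂) = √(30.01/70.90) = 0.6506.
With d_Cl₂ + d_NO = 0.526 m, d_NO = 0.526/(1 + 0.6506) = 0.3187 m.
d_Cl₂ = 0.526 − 0.3187 = 0.207 m.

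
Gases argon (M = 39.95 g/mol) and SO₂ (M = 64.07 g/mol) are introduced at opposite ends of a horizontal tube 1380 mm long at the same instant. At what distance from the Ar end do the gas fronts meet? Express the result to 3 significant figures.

In equal time, each gas travels a distance ∝ its rate ∝ 1/√M, so d_Ar/d_SO₂ = √(M_SO₂/M_Ar) = √(64.07/39.95) = 1.266.
With d_Ar + d_SO₂ = 1380 mm, d_SO₂ = 1380/(1 + 1.266) = 608.9 mm.
d_Ar = 1380 − 608.9 = 771 mm.

771 mm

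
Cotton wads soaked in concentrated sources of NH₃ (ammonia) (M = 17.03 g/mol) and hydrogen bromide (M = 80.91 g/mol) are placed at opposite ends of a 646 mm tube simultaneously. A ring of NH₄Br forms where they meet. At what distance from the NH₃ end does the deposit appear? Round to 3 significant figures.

443 mm

In equal time, each gas travels a distance ∝ its rate ∝ 1/√M, so d_NH₃/d_HBr = √(M_HBr/M_NH₃) = √(80.91/17.03) = 2.180.
With d_NH₃ + d_HBr = 646 mm, d_HBr = 646/(1 + 2.180) = 203.2 mm.
d_NH₃ = 646 − 203.2 = 443 mm.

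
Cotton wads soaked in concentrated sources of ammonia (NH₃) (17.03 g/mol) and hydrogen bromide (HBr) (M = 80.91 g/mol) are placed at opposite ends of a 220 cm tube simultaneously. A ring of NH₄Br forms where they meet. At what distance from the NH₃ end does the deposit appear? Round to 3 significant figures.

151 cm

Distances travelled in equal time are proportional to diffusion rates, so d_NH₃/d_HBr = √(M_HBr/M_NH₃) = √(80.91/17.03) = 2.180.
With d_NH₃ + d_HBr = 220 cm, d_HBr = 220/(1 + 2.180) = 69.19 cm.
d_NH₃ = 220 − 69.19 = 151 cm.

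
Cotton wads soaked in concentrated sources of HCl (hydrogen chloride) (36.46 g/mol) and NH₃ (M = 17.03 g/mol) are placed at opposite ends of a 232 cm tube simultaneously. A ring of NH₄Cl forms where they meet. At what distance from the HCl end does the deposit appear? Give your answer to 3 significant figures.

94.2 cm

In equal time, each gas travels a distance ∝ its rate ∝ 1/√M, so d_HCl/d_NH₃ = √(M_NH₃/M_HCl) = √(17.03/36.46) = 0.6834.
With d_HCl + d_NH₃ = 232 cm, d_NH₃ = 232/(1 + 0.6834) = 137.8 cm.
d_HCl = 232 − 137.8 = 94.2 cm.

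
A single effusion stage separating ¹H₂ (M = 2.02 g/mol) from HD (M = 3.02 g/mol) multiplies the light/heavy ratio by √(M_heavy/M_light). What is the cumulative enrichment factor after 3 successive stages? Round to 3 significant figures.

After 3 stages the ratio has grown by (√(3.02/2.02))^3 = (3.02/2.02)^(3/2).
= 1.49505^(3/2) = 1.83.

1.83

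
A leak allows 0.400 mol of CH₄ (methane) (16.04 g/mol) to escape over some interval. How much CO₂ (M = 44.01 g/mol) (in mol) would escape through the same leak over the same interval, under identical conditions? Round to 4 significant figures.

0.2415 mol

Graham's law gives rate_CO₂/rate_CH₄ = √(M_CH₄/M_CO₂) = √(16.04/44.01) = √0.3645 = 0.6037.
So the amount for CO₂ is 0.400 × 0.6037 = 0.2415 mol.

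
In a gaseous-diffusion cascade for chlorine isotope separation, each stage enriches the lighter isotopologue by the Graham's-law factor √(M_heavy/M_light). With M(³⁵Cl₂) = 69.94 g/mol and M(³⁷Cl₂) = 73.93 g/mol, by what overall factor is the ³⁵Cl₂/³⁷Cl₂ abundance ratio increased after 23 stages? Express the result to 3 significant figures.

1.89

Each stage multiplies the ratio by α = √(73.93/69.94), so after 23 stages the overall factor is α^23 = (73.93/69.94)^(23/2).
= 1.05705^(23/2) = 1.89.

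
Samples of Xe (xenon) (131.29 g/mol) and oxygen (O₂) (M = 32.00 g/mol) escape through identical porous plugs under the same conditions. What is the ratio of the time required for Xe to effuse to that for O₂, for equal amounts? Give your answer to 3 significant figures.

Graham's law gives t_Xe/t_O₂ = √(M_Xe/M_O₂) = √(131.29/32.00) = √4.103 = 2.03.

2.03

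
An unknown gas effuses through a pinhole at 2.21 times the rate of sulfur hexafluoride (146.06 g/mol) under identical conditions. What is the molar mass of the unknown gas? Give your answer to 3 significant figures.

29.9 g/mol

Since effusion rate ∝ 1/√M, rate_X/rate_SF₆ = √(M_SF₆/M_X).
2.21 = √(146.06/M_X)
M_X = 146.06 / 2.21² = 146.06 / 4.884 = 29.9 g/mol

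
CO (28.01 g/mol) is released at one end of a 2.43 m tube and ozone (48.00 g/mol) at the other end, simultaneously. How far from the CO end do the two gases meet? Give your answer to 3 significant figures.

In equal time, each gas travels a distance ∝ its rate ∝ 1/√M, so d_CO/d_O₃ = √(M_O₃/M_CO) = √(48.00/28.01) = 1.309.
With d_CO + d_O₃ = 2.43 m, d_O₃ = 2.43/(1 + 1.309) = 1.052 m.
d_CO = 2.43 − 1.052 = 1.38 m.

1.38 m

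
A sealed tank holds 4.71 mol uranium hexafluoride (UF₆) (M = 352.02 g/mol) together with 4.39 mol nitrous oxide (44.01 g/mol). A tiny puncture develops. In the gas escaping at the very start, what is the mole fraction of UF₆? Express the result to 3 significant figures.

0.275

Each component's effusion rate ∝ (its partial pressure)·(1/√M) ∝ n_i/√M_i.
So x_UF₆ in the escaping gas = (n_UF₆/√M_UF₆) / Σ(n_i/√M_i)
= (4.71/√352.02) / (4.71/√352.02 + 4.39/√44.01) = 0.2510/(0.2510 + 0.6617) = 0.275.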